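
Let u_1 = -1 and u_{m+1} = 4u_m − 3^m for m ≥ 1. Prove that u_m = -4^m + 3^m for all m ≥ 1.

Base case: u_1 = -1, and -4^1 + 3^1 = -4 + 3 = -1.
Assume u_r = -4^r + 3^r for some r ≥ 1.
Then u_{r+1} = 4u_r − 3^r = 4·(-4^r + 3^r) − 3^r = -4^{r+1} + 4·3^r − 3^r = -4^{r+1} + 3·3^r = -4^{r+1} + 3^{r+1}.
Hence u_m = -4^m + 3^m for every m ≥ 1, by induction.

u_m = -4^m + 3^m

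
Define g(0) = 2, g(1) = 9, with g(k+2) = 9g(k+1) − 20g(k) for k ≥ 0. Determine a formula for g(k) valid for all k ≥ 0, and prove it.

Claim: g(k) = 5^k + 4^k.

Base cases: g(0) = 2 and 5^0 + 4^0 = 2; g(1) = 9 and 5^1 + 4^1 = 9.
Assume g(i) = 5^i + 4^i for all 0 ≤ i ≤ j, where j ≥ 1.
Then g(j+1) = 9g(j) − 20g(j−1) = 9·(5^j + 4^j) − 20·(5^{j−1} + 4^{j−1}) = (9·5 − 20)5^{j−1} + (9·4 − 20)4^{j−1} = 25·5^{j−1} + 16·4^{j−1} = 5^{j+1} + 4^{j+1}.
This completes the inductive step, so g(k) = 5^k + 4^k for all k ≥ 0.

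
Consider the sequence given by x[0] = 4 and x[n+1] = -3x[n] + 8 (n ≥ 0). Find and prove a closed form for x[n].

Claim: x[n] = 2·(-3)^n + 2.

Base case: x[0] = 4, and 2·(-3)^0 + 2 = 2 + 2 = 4.
Assume x[m] = 2·(-3)^m + 2 for some m ≥ 0.
Then x[m+1] = -3x[m] + 8 = -3·(2·(-3)^m + 2) + 8 = -6·(-3)^m − 6 + 8 = 2·(-3)^{m+1} + 2.
By induction, x[n] = 2·(-3)^n + 2 for all n ≥ 0.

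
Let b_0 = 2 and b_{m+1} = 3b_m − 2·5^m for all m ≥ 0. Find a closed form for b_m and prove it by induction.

Claim: b_m = 3·3^m − 5^m.

Base case: b_0 = 2, and 3·3^0 − 5^0 = 3 − 1 = 2.
Assume b_j = 3·3^j − 5^j for some j ≥ 0.
Then b_{j+1} = 3b_j − 2·5^j = 3·(3·3^j − 5^j) − 2·5^j = 3·3^{j+1} − 3·5^j − 2·5^j = 3·3^{j+1} − 5·5^j = 3·3^{j+1} − 5^{j+1}.
This completes the inductive step, so b_m = 3·3^m − 5^m for all m ≥ 0.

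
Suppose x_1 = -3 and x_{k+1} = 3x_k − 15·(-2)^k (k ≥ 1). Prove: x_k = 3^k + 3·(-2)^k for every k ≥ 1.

Base case: x_1 = -3, and 3^1 + 3·(-2)^1 = 3 − 6 = -3.
Assume x_j = 3^j + 3·(-2)^j for some j ≥ 1.
Then x_{j+1} = 3x_j − 15·(-2)^j = 3·(3^j + 3·(-2)^j) − 15·(-2)^j = 3^{j+1} + 9·(-2)^j − 15·(-2)^j = 3^{j+1} − 6·(-2)^j = 3^{j+1} + 3·(-2)^{j+1}.
By induction, x_k = 3^k + 3·(-2)^k for all k ≥ 1.

x_k = 3^k + 3·(-2)^k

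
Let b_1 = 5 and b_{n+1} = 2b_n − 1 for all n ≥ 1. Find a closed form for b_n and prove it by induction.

Claim: b_n = 2^{n+1} + 1.

Base case: b_1 = 5, and 2^{1+1} + 1 = 4 + 1 = 5.
Assume b_k = 2^{k+1} + 1 for some k ≥ 1.
Then b_{k+1} = 2b_k − 1 = 2·(2^{k+1} + 1) − 1 = 2^{k+2} + 2 − 1 = 2^{k+2} + 1.
By induction, b_n = 2^{n+1} + 1 for all n ≥ 1.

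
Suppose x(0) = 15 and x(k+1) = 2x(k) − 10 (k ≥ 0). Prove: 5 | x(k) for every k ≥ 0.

Base case: x(0) = 15 = 5·3, so 5 | x(0).
Assume 5 | x(j), so x(j) = 5t for some integer t.
Then x(j+1) = 2x(j) − 10 = 2·(5t) − 10 = 5(2t − 2), so 5 | x(j+1).
So the property holds for j+1, and by induction 5 | x(k) for all k ≥ 0.

5 | x(k)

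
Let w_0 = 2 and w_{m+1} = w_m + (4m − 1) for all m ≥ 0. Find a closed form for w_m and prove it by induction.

Claim: w_m = 2m^2 − 3m + 2.

Base case: w_0 = 2, and 2·0^2 − 3·0 + 2 = 2.
Assume w_k = 2k^2 − 3k + 2.
Then w_{k+1} = w_k + (4k − 1) = (2k^2 − 3k + 2) + (4k − 1) = 2k^2 + k + 1,
and 2·(k+1)^2 − 3·(k+1) + 2 = 2k^2 + k + 1.
By induction, w_m = 2m^2 − 3m + 2 for all m ≥ 0.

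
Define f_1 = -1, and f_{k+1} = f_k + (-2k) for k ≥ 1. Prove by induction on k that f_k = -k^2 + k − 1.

Base case: f_1 = -1, and -1^2 + 1 − 1 = -1.
Assume f_m = -m^2 + m − 1.
Then f_{m+1} = f_m + (-2m) = (-m^2 + m − 1) + (-2m) = -m^2 − m − 1,
and -(m+1)^2 + (m+1) − 1 = -m^2 − m − 1.
By induction, f_k = -k^2 + k − 1 for all k ≥ 1.

f_k = -k^2 + k − 1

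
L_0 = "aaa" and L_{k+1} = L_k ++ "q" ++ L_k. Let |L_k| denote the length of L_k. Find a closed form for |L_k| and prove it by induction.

Claim: |L_k| = 2^{k+2} − 1.

Base case: |L_0| = 3, and 2^{0+2} − 1 = 3.
Assume |L_m| = 2^{m+2} − 1.
Then |L_{m+1}| = |L_m| + 1 + |L_m| = 2|L_m| + 1 = 2(2^{m+2} − 1) + 1 = 2^{m+3} − 2 + 1 = 2^{m+3} − 1.
So the formula holds for m+1, and by induction |L_k| = 2^{k+2} − 1 for all k ≥ 0.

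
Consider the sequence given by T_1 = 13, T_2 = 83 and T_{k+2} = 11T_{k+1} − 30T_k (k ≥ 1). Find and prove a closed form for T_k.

Claim: T_k = 3·6^k − 5^k.

Base cases: T_1 = 13 and 3·6^1 − 5^1 = 13; T_2 = 83 and 3·6^2 − 5^2 = 83.
Assume T_i = 3·6^i − 5^i for all 1 ≤ i ≤ j, where j ≥ 2.
Then T_{j+1} = 11T_j − 30T_{j−1} = 11·(3·6^j − 5^j) − 30·(3·6^{j−1} − 5^{j−1}) = 3·(11·6 − 30)6^{j−1} − (11·5 − 30)5^{j−1} = 108·6^{j−1} − 25·5^{j−1} = 3·6^{j+1} − 5^{j+1}.
Hence T_k = 3·6^k − 5^k for every k ≥ 1, by strong induction.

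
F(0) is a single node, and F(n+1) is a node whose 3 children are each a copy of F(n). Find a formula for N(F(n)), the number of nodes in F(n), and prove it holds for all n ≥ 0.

Claim: N(F(n)) = (3^{n+1} − 1)/2.

Base case: N(F(0)) = 1, and (3^{0+1} − 1)/2 = 1.
Assume N(F(k)) = (3^{k+1} − 1)/2.
Then N(F(k+1)) = 1 + 3N(F(k)) = 1 + 3·(3^{k+1} − 1)/2 = 1 + (3^{k+2} − 3)/2 = (2 + 3^{k+2} − 3)/2 = (3^{k+2} − 1)/2.
So the formula holds for k+1, and by induction N(F(n)) = (3^{n+1} − 1)/2 for all n ≥ 0.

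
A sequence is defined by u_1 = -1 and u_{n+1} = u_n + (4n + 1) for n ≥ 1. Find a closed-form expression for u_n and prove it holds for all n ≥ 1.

Claim: u_n = 2n^2 − n − 2.

Base case: u_1 = -1, and 2·1^2 − 1 − 2 = -1.
Assume u_r = 2r^2 − r − 2.
Then u_{r+1} = u_r + (4r + 1) = (2r^2 − r − 2) + (4r + 1) = 2r^2 + 3r − 1,
and 2·(r+1)^2 − (r+1) − 2 = 2r^2 + 3r − 1.
This completes the inductive step, so u_n = 2n^2 − n − 2 for all n ≥ 1.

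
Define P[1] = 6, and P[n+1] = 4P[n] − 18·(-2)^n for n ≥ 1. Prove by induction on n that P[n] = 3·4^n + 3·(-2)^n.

Base case: P[1] = 6, and 3·4^1 + 3·(-2)^1 = 12 − 6 = 6.
Assume P[j] = 3·4^j + 3·(-2)^j for some j ≥ 1.
Then P[j+1] = 4P[j] − 18·(-2)^j = 4·(3·4^j + 3·(-2)^j) − 18·(-2)^j = 3·4^{j+1} + 12·(-2)^j − 18·(-2)^j = 3·4^{j+1} − 6·(-2)^j = 3·4^{j+1} + 3·(-2)^{j+1}.
So the formula holds for j+1, and by induction P[n] = 3·4^n + 3·(-2)^n for all n ≥ 1.

P[n] = 3·4^n + 3·(-2)^n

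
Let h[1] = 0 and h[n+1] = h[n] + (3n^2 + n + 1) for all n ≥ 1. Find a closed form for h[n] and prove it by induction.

Claim: h[n] = n^3 − n^2 + n − 1.

Base case: h[1] = 0, and 1^3 − 1^2 + 1 − 1 = 0.
Assume h[r] = r^3 − r^2 + r − 1.
Then h[r+1] = h[r] + (3r^2 + r + 1) = (r^3 − r^2 + r − 1) + (3r^2 + r + 1) = r^3 + 2r^2 + 2r,
and (r+1)^3 − (r+1)^2 + (r+1) − 1 = r^3 + 2r^2 + 2r.
Hence h[n] = n^3 − n^2 + n − 1 for every n ≥ 1, by induction.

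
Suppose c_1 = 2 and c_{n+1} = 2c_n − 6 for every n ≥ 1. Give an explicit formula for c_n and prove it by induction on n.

Claim: c_n = -2^{n+1} + 6.

Base case: c_1 = 2, and -2^{1+1} + 6 = -4 + 6 = 2.
Assume c_m = -2^{m+1} + 6 for some m ≥ 1.
Then c_{m+1} = 2c_m − 6 = 2·(-2^{m+1} + 6) − 6 = -2^{m+2} + 12 − 6 = -2^{m+2} + 6.
This completes the inductive step, so c_n = -2^{n+1} + 6 for all n ≥ 1.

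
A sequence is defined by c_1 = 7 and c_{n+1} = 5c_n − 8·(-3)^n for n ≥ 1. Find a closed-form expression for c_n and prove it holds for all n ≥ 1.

Claim: c_n = 2·5^n + (-3)^n.

Base case: c_1 = 7, and 2·5^1 + (-3)^1 = 10 − 3 = 7.
Assume c_r = 2·5^r + (-3)^r for some r ≥ 1.
Then c_{r+1} = 5c_r − 8·(-3)^r = 5·(2·5^r + (-3)^r) − 8·(-3)^r = 2·5^{r+1} + 5·(-3)^r − 8·(-3)^r = 2·5^{r+1} − 3·(-3)^r = 2·5^{r+1} + (-3)^{r+1}.
This completes the inductive step, so c_n = 2·5^n + (-3)^n for all n ≥ 1.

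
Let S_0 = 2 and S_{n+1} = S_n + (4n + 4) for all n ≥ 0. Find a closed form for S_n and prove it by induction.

Claim: S_n = 2n^2 + 2n + 2.

Base case: S_0 = 2, and 2·0^2 + 2·0 + 2 = 2.
Assume S_r = 2r^2 + 2r + 2.
Then S_{r+1} = S_r + (4r + 4) = (2r^2 + 2r + 2) + (4r + 4) = 2r^2 + 6r + 6,
and 2·(r+1)^2 + 2·(r+1) + 2 = 2r^2 + 6r + 6.
Hence S_n = 2n^2 + 2n + 2 for every n ≥ 0, by induction.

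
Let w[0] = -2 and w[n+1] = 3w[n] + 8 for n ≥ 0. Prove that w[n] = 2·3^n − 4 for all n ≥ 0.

Base case: w[0] = -2, and 2·3^0 − 4 = 2 − 4 = -2.
Assume w[r] = 2·3^r − 4 for some r ≥ 0.
Then w[r+1] = 3w[r] + 8 = 3·(2·3^r − 4) + 8 = 6·3^r − 12 + 8 = 2·3^{r+1} − 4.
Hence w[n] = 2·3^n − 4 for every n ≥ 0, by induction.

w[n] = 2·3^n − 4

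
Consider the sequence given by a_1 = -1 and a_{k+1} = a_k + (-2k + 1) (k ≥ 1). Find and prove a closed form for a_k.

Claim: a_k = -k^2 + 2k − 2.

Base case: a_1 = -1, and -1^2 + 2·1 − 2 = -1.
Assume a_r = -r^2 + 2r − 2.
Then a_{r+1} = a_r + (-2r + 1) = (-r^2 + 2r − 2) + (-2r + 1) = -r^2 − 1,
and -(r+1)^2 + 2·(r+1) − 2 = -r^2 − 1.
By induction, a_k = -k^2 + 2k − 2 for all k ≥ 1.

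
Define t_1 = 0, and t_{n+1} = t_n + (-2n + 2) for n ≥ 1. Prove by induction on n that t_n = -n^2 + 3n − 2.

Base case: t_1 = 0, and -1^2 + 3·1 − 2 = 0.
Assume t_r = -r^2 + 3r − 2.
Then t_{r+1} = t_r + (-2r + 2) = (-r^2 + 3r − 2) + (-2r + 2) = -r^2 + r,
and -(r+1)^2 + 3·(r+1) − 2 = -r^2 + r.
Hence t_n = -n^2 + 3n − 2 for every n ≥ 1, by induction.

t_n = -n^2 + 3n − 2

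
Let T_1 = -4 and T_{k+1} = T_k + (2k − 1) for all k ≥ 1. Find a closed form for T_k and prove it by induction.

Claim: T_k = k^2 − 2k − 3.

Base case: T_1 = -4, and 1^2 − 2·1 − 3 = -4.
Assume T_j = j^2 − 2j − 3.
Then T_{j+1} = T_j + (2j − 1) = (j^2 − 2j − 3) + (2j − 1) = j^2 − 4,
and (j+1)^2 − 2·(j+1) − 3 = j^2 − 4.
This completes the inductive step, so T_k = k^2 − 2k − 3 for all k ≥ 1.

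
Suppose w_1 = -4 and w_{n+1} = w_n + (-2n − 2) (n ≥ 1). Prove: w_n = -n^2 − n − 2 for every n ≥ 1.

Base case: w_1 = -4, and -1^2 − 1 − 2 = -4.
Assume w_k = -k^2 − k − 2.
Then w_{k+1} = w_k + (-2k − 2) = (-k^2 − k − 2) + (-2k − 2) = -k^2 − 3k − 4,
and -(k+1)^2 − (k+1) − 2 = -k^2 − 3k − 4.
Hence w_n = -n^2 − n − 2 for every n ≥ 1, by induction.

w_n = -n^2 − n − 2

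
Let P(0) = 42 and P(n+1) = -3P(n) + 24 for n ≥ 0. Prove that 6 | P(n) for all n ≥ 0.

Base case: P(0) = 42 = 6·7, so 6 | P(0).
Assume 6 | P(j), so P(j) = 6t for some integer t.
Then P(j+1) = -3P(j) + 24 = -3·(6t) + 24 = 6(-3t + 4), so 6 | P(j+1).
This completes the inductive step, so 6 | P(n) for all n ≥ 0.

6 | P(n)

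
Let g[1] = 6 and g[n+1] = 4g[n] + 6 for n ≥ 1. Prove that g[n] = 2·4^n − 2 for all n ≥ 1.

Base case: g[1] = 6, and 2·4^1 − 2 = 8 − 2 = 6.
Assume g[j] = 2·4^j − 2 for some j ≥ 1.
Then g[j+1] = 4g[j] + 6 = 4·(2·4^j − 2) + 6 = 8·4^j − 8 + 6 = 2·4^{j+1} − 2.
This completes the inductive step, so g[n] = 2·4^n − 2 for all n ≥ 1.

g[n] = 2·4^n − 2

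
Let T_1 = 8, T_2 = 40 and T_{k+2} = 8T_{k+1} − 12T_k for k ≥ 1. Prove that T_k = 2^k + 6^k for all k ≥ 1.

Base cases: T_1 = 8 and 2^1 + 6^1 = 8; T_2 = 40 and 2^2 + 6^2 = 40.
Assume T_j = 2^j + 6^j for all 1 ≤ j ≤ m, where m ≥ 2.
Then T_{m+1} = 8T_m − 12T_{m−1} = 8·(2^m + 6^m) − 12·(2^{m−1} + 6^{m−1}) = (8·2 − 12)2^{m−1} + (8·6 − 12)6^{m−1} = 4·2^{m−1} + 36·6^{m−1} = 2^{m+1} + 6^{m+1}.
This completes the inductive step, so T_k = 2^k + 6^k for all k ≥ 1.

T_k = 2^k + 6^k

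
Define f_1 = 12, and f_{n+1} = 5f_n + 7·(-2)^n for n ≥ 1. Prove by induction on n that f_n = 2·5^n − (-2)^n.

Base case: f_1 = 12, and 2·5^1 − (-2)^1 = 10 + 2 = 12.
Assume f_r = 2·5^r − (-2)^r for some r ≥ 1.
Then f_{r+1} = 5f_r + 7·(-2)^r = 5·(2·5^r − (-2)^r) + 7·(-2)^r = 2·5^{r+1} − 5·(-2)^r + 7·(-2)^r = 2·5^{r+1} + 2·(-2)^r = 2·5^{r+1} − (-2)^{r+1}.
By induction, f_n = 2·5^n − (-2)^n for all n ≥ 1.

f_n = 2·5^n − (-2)^n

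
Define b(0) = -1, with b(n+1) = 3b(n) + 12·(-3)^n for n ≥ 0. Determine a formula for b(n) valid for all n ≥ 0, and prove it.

Claim: b(n) = 3^n − 2·(-3)^n.

Base case: b(0) = -1, and 3^0 − 2·(-3)^0 = 1 − 2 = -1.
Assume b(j) = 3^j − 2·(-3)^j for some j ≥ 0.
Then b(j+1) = 3b(j) + 12·(-3)^j = 3·(3^j − 2·(-3)^j) + 12·(-3)^j = 3^{j+1} − 6·(-3)^j + 12·(-3)^j = 3^{j+1} + 6·(-3)^j = 3^{j+1} − 2·(-3)^{j+1}.
By induction, b(n) = 3^n − 2·(-3)^n for all n ≥ 0.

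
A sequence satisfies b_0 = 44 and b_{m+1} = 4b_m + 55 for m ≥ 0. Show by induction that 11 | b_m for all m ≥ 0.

Base case: b_0 = 44 = 11·4, so 11 | b_0.
Assume 11 | b_r, so b_r = 11t for some integer t.
Then b_{r+1} = 4b_r + 55 = 4·(11t) + 55 = 11(4t + 5), so 11 | b_{r+1}.
Hence 11 | b_m for every m ≥ 0, by induction.

11 | b_m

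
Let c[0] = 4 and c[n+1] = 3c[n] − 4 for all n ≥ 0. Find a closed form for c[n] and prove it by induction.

Claim: c[n] = 2·3^n + 2.

Base case: c[0] = 4, and 2·3^0 + 2 = 2 + 2 = 4.
Assume c[j] = 2·3^j + 2 for some j ≥ 0.
Then c[j+1] = 3c[j] − 4 = 3·(2·3^j + 2) − 4 = 6·3^j + 6 − 4 = 2·3^{j+1} + 2.
So the formula holds for j+1, and by induction c[n] = 2·3^n + 2 for all n ≥ 0.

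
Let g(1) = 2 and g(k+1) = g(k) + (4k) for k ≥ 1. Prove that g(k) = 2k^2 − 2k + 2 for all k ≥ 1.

Base case: g(1) = 2, and 2·1^2 − 2·1 + 2 = 2.
Assume g(r) = 2r^2 − 2r + 2.
Then g(r+1) = g(r) + (4r) = (2r^2 − 2r + 2) + (4r) = 2r^2 + 2r + 2,
and 2·(r+1)^2 − 2·(r+1) + 2 = 2r^2 + 2r + 2.
Hence g(k) = 2k^2 − 2k + 2 for every k ≥ 1, by induction.

g(k) = 2k^2 − 2k + 2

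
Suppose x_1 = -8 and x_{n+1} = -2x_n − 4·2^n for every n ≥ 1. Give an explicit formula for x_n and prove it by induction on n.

Claim: x_n = 3·(-2)^n − 2^n.

Base case: x_1 = -8, and 3·(-2)^1 − 2^1 = -6 − 2 = -8.
Assume x_r = 3·(-2)^r − 2^r for some r ≥ 1.
Then x_{r+1} = -2x_r − 4·2^r = -2·(3·(-2)^r − 2^r) − 4·2^r = 3·(-2)^{r+1} + 2·2^r − 4·2^r = 3·(-2)^{r+1} − 2·2^r = 3·(-2)^{r+1} − 2^{r+1}.
So the formula holds for r+1, and by induction x_n = 3·(-2)^n − 2^n for all n ≥ 1.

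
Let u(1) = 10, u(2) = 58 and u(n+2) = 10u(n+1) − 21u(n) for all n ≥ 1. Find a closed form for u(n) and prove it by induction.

Claim: u(n) = 7^n + 3^n.

Base cases: u(1) = 10 and 7^1 + 3^1 = 10; u(2) = 58 and 7^2 + 3^2 = 58.
Assume u(j) = 7^j + 3^j for all 1 ≤ j ≤ r, where r ≥ 2.
Then u(r+1) = 10u(r) − 21u(r−1) = 10·(7^r + 3^r) − 21·(7^{r−1} + 3^{r−1}) = (10·7 − 21)7^{r−1} + (10·3 − 21)3^{r−1} = 49·7^{r−1} + 9·3^{r−1} = 7^{r+1} + 3^{r+1}.
By strong induction, u(n) = 7^n + 3^n for all n ≥ 1.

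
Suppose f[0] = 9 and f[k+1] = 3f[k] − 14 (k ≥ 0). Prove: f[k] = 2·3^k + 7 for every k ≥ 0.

Base case: f[0] = 9, and 2·3^0 + 7 = 2 + 7 = 9.
Assume f[r] = 2·3^r + 7 for some r ≥ 0.
Then f[r+1] = 3f[r] − 14 = 3·(2·3^r + 7) − 14 = 6·3^r + 21 − 14 = 2·3^{r+1} + 7.
By induction, f[k] = 2·3^k + 7 for all k ≥ 0.

f[k] = 2·3^k + 7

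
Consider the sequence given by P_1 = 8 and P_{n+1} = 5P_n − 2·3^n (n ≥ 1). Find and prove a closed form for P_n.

Claim: P_n = 5^n + 3^n.

Base case: P_1 = 8, and 5^1 + 3^1 = 5 + 3 = 8.
Assume P_m = 5^m + 3^m for some m ≥ 1.
Then P_{m+1} = 5P_m − 2·3^m = 5·(5^m + 3^m) − 2·3^m = 5^{m+1} + 5·3^m − 2·3^m = 5^{m+1} + 3·3^m = 5^{m+1} + 3^{m+1}.
By induction, P_n = 5^n + 3^n for all n ≥ 1.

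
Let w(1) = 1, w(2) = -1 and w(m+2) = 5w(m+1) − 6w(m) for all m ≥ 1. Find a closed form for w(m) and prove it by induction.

Claim: w(m) = 2·2^m − 3^m.

Base cases: w(1) = 1 and 2·2^1 − 3^1 = 1; w(2) = -1 and 2·2^2 − 3^2 = -1.
Assume w(j) = 2·2^j − 3^j for all 1 ≤ j ≤ k, where k ≥ 2.
Then w(k+1) = 5w(k) − 6w(k−1) = 5·(2·2^k − 3^k) − 6·(2·2^{k−1} − 3^{k−1}) = 2·(5·2 − 6)2^{k−1} − (5·3 − 6)3^{k−1} = 8·2^{k−1} − 9·3^{k−1} = 2·2^{k+1} − 3^{k+1}.
This completes the inductive step, so w(m) = 2·2^m − 3^m for all m ≥ 1.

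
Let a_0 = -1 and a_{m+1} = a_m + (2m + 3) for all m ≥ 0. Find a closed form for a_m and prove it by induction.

Claim: a_m = m^2 + 2m − 1.

Base case: a_0 = -1, and 0^2 + 2·0 − 1 = -1.
Assume a_j = j^2 + 2j − 1.
Then a_{j+1} = a_j + (2j + 3) = (j^2 + 2j − 1) + (2j + 3) = j^2 + 4j + 2,
and (j+1)^2 + 2·(j+1) − 1 = j^2 + 4j + 2.
By induction, a_m = m^2 + 2m − 1 for all m ≥ 0.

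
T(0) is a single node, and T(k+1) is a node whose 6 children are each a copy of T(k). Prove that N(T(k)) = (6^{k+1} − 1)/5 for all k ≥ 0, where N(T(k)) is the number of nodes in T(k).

Base case: N(T(0)) = 1, and (6^{0+1} − 1)/5 = 1.
Assume N(T(j)) = (6^{j+1} − 1)/5.
Then N(T(j+1)) = 1 + 6N(T(j)) = 1 + 6·(6^{j+1} − 1)/5 = 1 + (6^{j+2} − 6)/5 = (5 + 6^{j+2} − 6)/5 = (6^{j+2} − 1)/5.
Hence N(T(k)) = (6^{k+1} − 1)/5 for every k ≥ 0, by induction.

N(T(k)) = (6^{k+1} − 1)/5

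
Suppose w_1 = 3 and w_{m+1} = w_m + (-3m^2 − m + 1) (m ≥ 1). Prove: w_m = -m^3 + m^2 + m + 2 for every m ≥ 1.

Base case: w_1 = 3, and -1^3 + 1^2 + 1 + 2 = 3.
Assume w_j = -j^3 + j^2 + j + 2.
Then w_{j+1} = w_j + (-3j^2 − j + 1) = (-j^3 + j^2 + j + 2) + (-3j^2 − j + 1) = -j^3 − 2j^2 + 3,
and -(j+1)^3 + (j+1)^2 + (j+1) + 2 = -j^3 − 2j^2 + 3.
This completes the inductive step, so w_m = -m^3 + m^2 + m + 2 for all m ≥ 1.

w_m = -m^3 + m^2 + m + 2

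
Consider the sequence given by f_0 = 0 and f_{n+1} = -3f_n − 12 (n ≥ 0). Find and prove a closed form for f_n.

Claim: f_n = 3·(-3)^n − 3.

Base case: f_0 = 0, and 3·(-3)^0 − 3 = 3 − 3 = 0.
Assume f_k = 3·(-3)^k − 3 for some k ≥ 0.
Then f_{k+1} = -3f_k − 12 = -3·(3·(-3)^k − 3) − 12 = -9·(-3)^k + 9 − 12 = 3·(-3)^{k+1} − 3.
Hence f_n = 3·(-3)^n − 3 for every n ≥ 0, by induction.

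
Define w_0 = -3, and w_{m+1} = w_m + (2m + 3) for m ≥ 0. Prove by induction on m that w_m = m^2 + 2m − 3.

Base case: w_0 = -3, and 0^2 + 2·0 − 3 = -3.
Assume w_j = j^2 + 2j − 3.
Then w_{j+1} = w_j + (2j + 3) = (j^2 + 2j − 3) + (2j + 3) = j^2 + 4j,
and (j+1)^2 + 2·(j+1) − 3 = j^2 + 4j.
Hence w_m = m^2 + 2m − 3 for every m ≥ 0, by induction.

w_m = m^2 + 2m − 3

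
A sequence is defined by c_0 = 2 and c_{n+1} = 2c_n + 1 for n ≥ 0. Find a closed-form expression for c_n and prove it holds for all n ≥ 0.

Claim: c_n = 3·2^n − 1.

Base case: c_0 = 2, and 3·2^0 − 1 = 3 − 1 = 2.
Assume c_r = 3·2^r − 1 for some r ≥ 0.
Then c_{r+1} = 2c_r + 1 = 2·(3·2^r − 1) + 1 = 6·2^r − 2 + 1 = 3·2^{r+1} − 1.
This completes the inductive step, so c_n = 3·2^n − 1 for all n ≥ 0.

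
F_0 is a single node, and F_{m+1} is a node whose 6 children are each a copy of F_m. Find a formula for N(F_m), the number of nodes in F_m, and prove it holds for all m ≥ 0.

Claim: N(F_m) = (6^{m+1} − 1)/5.

Base case: N(F_0) = 1, and (6^{0+1} − 1)/5 = 1.
Assume N(F_k) = (6^{k+1} − 1)/5.
Then N(F_{k+1}) = 1 + 6N(F_k) = 1 + 6·(6^{k+1} − 1)/5 = 1 + (6^{k+2} − 6)/5 = (5 + 6^{k+2} − 6)/5 = (6^{k+2} − 1)/5.
So the formula holds for k+1, and by induction N(F_m) = (6^{m+1} − 1)/5 for all m ≥ 0.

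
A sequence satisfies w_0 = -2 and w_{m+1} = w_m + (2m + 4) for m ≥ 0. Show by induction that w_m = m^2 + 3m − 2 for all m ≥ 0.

Base case: w_0 = -2, and 0^2 + 3·0 − 2 = -2.
Assume w_r = r^2 + 3r − 2.
Then w_{r+1} = w_r + (2r + 4) = (r^2 + 3r − 2) + (2r + 4) = r^2 + 5r + 2,
and (r+1)^2 + 3·(r+1) − 2 = r^2 + 5r + 2.
By induction, w_m = m^2 + 3m − 2 for all m ≥ 0.

w_m = m^2 + 3m − 2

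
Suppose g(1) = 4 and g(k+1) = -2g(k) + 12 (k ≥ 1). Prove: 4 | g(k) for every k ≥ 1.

Base case: g(1) = 4 = 4·1, so 4 | g(1).
Assume 4 | g(r), so g(r) = 4t for some integer t.
Then g(r+1) = -2g(r) + 12 = -2·(4t) + 12 = 4(-2t + 3), so 4 | g(r+1).
This completes the inductive step, so 4 | g(k) for all k ≥ 1.

4 | g(k)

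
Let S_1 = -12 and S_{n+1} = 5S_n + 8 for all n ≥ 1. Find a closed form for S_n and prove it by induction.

Claim: S_n = -2·5^n − 2.

Base case: S_1 = -12, and -2·5^1 − 2 = -10 − 2 = -12.
Assume S_k = -2·5^k − 2 for some k ≥ 1.
Then S_{k+1} = 5S_k + 8 = 5·(-2·5^k − 2) + 8 = -10·5^k − 10 + 8 = -2·5^{k+1} − 2.
By induction, S_n = -2·5^n − 2 for all n ≥ 1.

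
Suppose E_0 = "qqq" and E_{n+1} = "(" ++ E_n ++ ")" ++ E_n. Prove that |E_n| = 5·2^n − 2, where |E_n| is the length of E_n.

Base case: |E_0| = 3, and 5·2^0 − 2 = 3.
Assume |E_j| = 5·2^j − 2.
Then |E_{j+1}| = 1 + |E_j| + 1 + |E_j| = 2|E_j| + 2 = 2(5·2^j − 2) + 2 = 5·2^{j+1} − 4 + 2 = 5·2^{j+1} − 2.
This completes the inductive step, so |E_n| = 5·2^n − 2 for all n ≥ 0.

|E_n| = 5·2^n − 2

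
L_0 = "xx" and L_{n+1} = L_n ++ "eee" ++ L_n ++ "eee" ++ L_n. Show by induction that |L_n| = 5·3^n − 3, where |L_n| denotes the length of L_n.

Base case: |L_0| = 2, and 5·3^0 − 3 = 2.
Assume |L_r| = 5·3^r − 3.
Then |L_{r+1}| = 3|L_r| + 6 = 3(5·3^r − 3) + 6 = 5·3^{r+1} − 9 + 6 = 5·3^{r+1} − 3.
So the formula holds for r+1, and by induction |L_n| = 5·3^n − 3 for all n ≥ 0.

|L_n| = 5·3^n − 3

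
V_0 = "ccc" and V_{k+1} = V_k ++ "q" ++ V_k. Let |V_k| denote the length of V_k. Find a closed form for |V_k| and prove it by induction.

Claim: |V_k| = 2^{k+2} − 1.

Base case: |V_0| = 3, and 2^{0+2} − 1 = 3.
Assume |V_j| = 2^{j+2} − 1.
Then |V_{j+1}| = |V_j| + 1 + |V_j| = 2|V_j| + 1 = 2(2^{j+2} − 1) + 1 = 2^{j+3} − 2 + 1 = 2^{j+3} − 1.
So the formula holds for j+1, and by induction |V_k| = 2^{k+2} − 1 for all k ≥ 0.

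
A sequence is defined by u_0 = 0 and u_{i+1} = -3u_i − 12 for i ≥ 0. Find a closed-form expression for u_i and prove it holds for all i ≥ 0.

Claim: u_i = 3·(-3)^i − 3.

Base case: u_0 = 0, and 3·(-3)^0 − 3 = 3 − 3 = 0.
Assume u_m = 3·(-3)^m − 3 for some m ≥ 0.
Then u_{m+1} = -3u_m − 12 = -3·(3·(-3)^m − 3) − 12 = -9·(-3)^m + 9 − 12 = 3·(-3)^{m+1} − 3.
Hence u_i = 3·(-3)^i − 3 for every i ≥ 0, by induction.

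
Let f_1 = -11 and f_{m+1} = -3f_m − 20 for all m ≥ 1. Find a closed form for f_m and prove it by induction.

Claim: f_m = 2·(-3)^m − 5.

Base case: f_1 = -11, and 2·(-3)^1 − 5 = -6 − 5 = -11.
Assume f_j = 2·(-3)^j − 5 for some j ≥ 1.
Then f_{j+1} = -3f_j − 20 = -3·(2·(-3)^j − 5) − 20 = -6·(-3)^j + 15 − 20 = 2·(-3)^{j+1} − 5.
By induction, f_m = 2·(-3)^m − 5 for all m ≥ 1.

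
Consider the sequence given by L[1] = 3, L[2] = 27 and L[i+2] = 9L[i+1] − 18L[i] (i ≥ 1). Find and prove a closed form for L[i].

Claim: L[i] = -3^i + 6^i.

Base cases: L[1] = 3 and -3^1 + 6^1 = 3; L[2] = 27 and -3^2 + 6^2 = 27.
Assume L[j] = -3^j + 6^j for all 1 ≤ j ≤ m, where m ≥ 2.
Then L[m+1] = 9L[m] − 18L[m−1] = 9·(-3^m + 6^m) − 18·(-3^{m−1} + 6^{m−1}) = -(9·3 − 18)3^{m−1} + (9·6 − 18)6^{m−1} = -9·3^{m−1} + 36·6^{m−1} = -3^{m+1} + 6^{m+1}.
Hence L[i] = -3^i + 6^i for every i ≥ 1, by strong induction.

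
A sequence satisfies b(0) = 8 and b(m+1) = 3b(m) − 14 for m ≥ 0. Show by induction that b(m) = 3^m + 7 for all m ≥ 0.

Base case: b(0) = 8, and 3^0 + 7 = 1 + 7 = 8.
Assume b(j) = 3^j + 7 for some j ≥ 0.
Then b(j+1) = 3b(j) − 14 = 3·(3^j + 7) − 14 = 3^{j+1} + 21 − 14 = 3^{j+1} + 7.
This completes the inductive step, so b(m) = 3^m + 7 for all m ≥ 0.

b(m) = 3^m + 7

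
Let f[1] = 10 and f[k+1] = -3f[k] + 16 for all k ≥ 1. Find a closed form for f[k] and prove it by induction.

Claim: f[k] = -2·(-3)^k + 4.

Base case: f[1] = 10, and -2·(-3)^1 + 4 = 6 + 4 = 10.
Assume f[r] = -2·(-3)^r + 4 for some r ≥ 1.
Then f[r+1] = -3f[r] + 16 = -3·(-2·(-3)^r + 4) + 16 = 6·(-3)^r − 12 + 16 = -2·(-3)^{r+1} + 4.
So the formula holds for r+1, and by induction f[k] = -2·(-3)^k + 4 for all k ≥ 1.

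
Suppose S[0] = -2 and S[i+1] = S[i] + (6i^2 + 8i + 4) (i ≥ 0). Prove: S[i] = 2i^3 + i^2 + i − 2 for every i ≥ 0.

Base case: S[0] = -2, and 2·0^3 + 0^2 + 0 − 2 = -2.
Assume S[m] = 2m^3 + m^2 + m − 2.
Then S[m+1] = S[m] + (6m^2 + 8m + 4) = (2m^3 + m^2 + m − 2) + (6m^2 + 8m + 4) = 2m^3 + 7m^2 + 9m + 2,
and 2·(m+1)^3 + (m+1)^2 + (m+1) − 2 = 2m^3 + 7m^2 + 9m + 2.
Hence S[i] = 2i^3 + i^2 + i − 2 for every i ≥ 0, by induction.

S[i] = 2i^3 + i^2 + i − 2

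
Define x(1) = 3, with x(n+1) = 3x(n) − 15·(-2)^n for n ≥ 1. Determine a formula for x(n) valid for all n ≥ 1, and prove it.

Claim: x(n) = 3·3^n + 3·(-2)^n.

Base case: x(1) = 3, and 3·3^1 + 3·(-2)^1 = 9 − 6 = 3.
Assume x(m) = 3·3^m + 3·(-2)^m for some m ≥ 1.
Then x(m+1) = 3x(m) − 15·(-2)^m = 3·(3·3^m + 3·(-2)^m) − 15·(-2)^m = 3·3^{m+1} + 9·(-2)^m − 15·(-2)^m = 3·3^{m+1} − 6·(-2)^m = 3·3^{m+1} + 3·(-2)^{m+1}.
This completes the inductive step, so x(n) = 3·3^n + 3·(-2)^n for all n ≥ 1.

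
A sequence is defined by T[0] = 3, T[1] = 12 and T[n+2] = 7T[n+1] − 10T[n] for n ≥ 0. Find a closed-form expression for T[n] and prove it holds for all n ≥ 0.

Claim: T[n] = 2·5^n + 2^n.

Base cases: T[0] = 3 and 2·5^0 + 2^0 = 3; T[1] = 12 and 2·5^1 + 2^1 = 12.
Assume T[j] = 2·5^j + 2^j for all 0 ≤ j ≤ m, where m ≥ 1.
Then T[m+1] = 7T[m] − 10T[m−1] = 7·(2·5^m + 2^m) − 10·(2·5^{m−1} + 2^{m−1}) = 2·(7·5 − 10)5^{m−1} + (7·2 − 10)2^{m−1} = 50·5^{m−1} + 4·2^{m−1} = 2·5^{m+1} + 2^{m+1}.
This completes the inductive step, so T[n] = 2·5^n + 2^n for all n ≥ 0.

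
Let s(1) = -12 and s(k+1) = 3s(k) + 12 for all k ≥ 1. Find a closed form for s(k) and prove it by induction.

Claim: s(k) = -2·3^k − 6.

Base case: s(1) = -12, and -2·3^1 − 6 = -6 − 6 = -12.
Assume s(r) = -2·3^r − 6 for some r ≥ 1.
Then s(r+1) = 3s(r) + 12 = 3·(-2·3^r − 6) + 12 = -6·3^r − 18 + 12 = -2·3^{r+1} − 6.
This completes the inductive step, so s(k) = -2·3^k − 6 for all k ≥ 1.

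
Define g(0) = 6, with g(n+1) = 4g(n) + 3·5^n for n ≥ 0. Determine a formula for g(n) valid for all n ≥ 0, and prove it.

Claim: g(n) = 3·4^n + 3·5^n.

Base case: g(0) = 6, and 3·4^0 + 3·5^0 = 3 + 3 = 6.
Assume g(m) = 3·4^m + 3·5^m for some m ≥ 0.
Then g(m+1) = 4g(m) + 3·5^m = 4·(3·4^m + 3·5^m) + 3·5^m = 3·4^{m+1} + 12·5^m + 3·5^m = 3·4^{m+1} + 15·5^m = 3·4^{m+1} + 3·5^{m+1}.
By induction, g(n) = 3·4^n + 3·5^n for all n ≥ 0.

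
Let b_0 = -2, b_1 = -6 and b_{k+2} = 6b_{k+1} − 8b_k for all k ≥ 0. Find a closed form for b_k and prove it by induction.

Claim: b_k = -2^k − 4^k.

Base cases: b_0 = -2 and -2^0 − 4^0 = -2; b_1 = -6 and -2^1 − 4^1 = -6.
Assume b_j = -2^j − 4^j for all 0 ≤ j ≤ m, where m ≥ 1.
Then b_{m+1} = 6b_m − 8b_{m−1} = 6·(-2^m − 4^m) − 8·(-2^{m−1} − 4^{m−1}) = -(6·2 − 8)2^{m−1} − (6·4 − 8)4^{m−1} = -4·2^{m−1} − 16·4^{m−1} = -2^{m+1} − 4^{m+1}.
This completes the inductive step, so b_k = -2^k − 4^k for all k ≥ 0.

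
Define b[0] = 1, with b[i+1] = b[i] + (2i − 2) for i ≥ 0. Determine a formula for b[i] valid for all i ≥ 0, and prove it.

Claim: b[i] = i^2 − 3i + 1.

Base case: b[0] = 1, and 0^2 − 3·0 + 1 = 1.
Assume b[j] = j^2 − 3j + 1.
Then b[j+1] = b[j] + (2j − 2) = (j^2 − 3j + 1) + (2j − 2) = j^2 − j − 1,
and (j+1)^2 − 3·(j+1) + 1 = j^2 − j − 1.
Hence b[i] = i^2 − 3i + 1 for every i ≥ 0, by induction.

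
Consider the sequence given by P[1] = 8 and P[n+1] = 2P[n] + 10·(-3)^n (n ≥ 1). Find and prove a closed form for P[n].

Claim: P[n] = 2^n − 2·(-3)^n.

Base case: P[1] = 8, and 2^1 − 2·(-3)^1 = 2 + 6 = 8.
Assume P[k] = 2^k − 2·(-3)^k for some k ≥ 1.
Then P[k+1] = 2P[k] + 10·(-3)^k = 2·(2^k − 2·(-3)^k) + 10·(-3)^k = 2^{k+1} − 4·(-3)^k + 10·(-3)^k = 2^{k+1} + 6·(-3)^k = 2^{k+1} − 2·(-3)^{k+1}.
So the formula holds for k+1, and by induction P[n] = 2^n − 2·(-3)^n for all n ≥ 1.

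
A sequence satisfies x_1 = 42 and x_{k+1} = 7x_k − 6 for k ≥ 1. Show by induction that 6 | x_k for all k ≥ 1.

Base case: x_1 = 42 = 6·7, so 6 | x_1.
Assume 6 | x_r, so x_r = 6t for some integer t.
Then x_{r+1} = 7x_r − 6 = 7·(6t) − 6 = 6(7t − 1), so 6 | x_{r+1}.
This completes the inductive step, so 6 | x_k for all k ≥ 1.

6 | x_k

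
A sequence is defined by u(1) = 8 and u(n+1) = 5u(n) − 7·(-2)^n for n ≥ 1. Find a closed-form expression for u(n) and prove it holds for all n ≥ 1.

Claim: u(n) = 2·5^n + (-2)^n.

Base case: u(1) = 8, and 2·5^1 + (-2)^1 = 10 − 2 = 8.
Assume u(m) = 2·5^m + (-2)^m for some m ≥ 1.
Then u(m+1) = 5u(m) − 7·(-2)^m = 5·(2·5^m + (-2)^m) − 7·(-2)^m = 2·5^{m+1} + 5·(-2)^m − 7·(-2)^m = 2·5^{m+1} − 2·(-2)^m = 2·5^{m+1} + (-2)^{m+1}.
By induction, u(n) = 2·5^n + (-2)^n for all n ≥ 1.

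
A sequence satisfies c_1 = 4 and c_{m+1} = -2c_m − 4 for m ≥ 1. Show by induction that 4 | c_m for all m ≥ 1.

Base case: c_1 = 4 = 4·1, so 4 | c_1.
Assume 4 | c_k, so c_k = 4t for some integer t.
Then c_{k+1} = -2c_k − 4 = -2·(4t) − 4 = 4(-2t − 1), so 4 | c_{k+1}.
By induction, 4 | c_m for all m ≥ 1.

4 | c_m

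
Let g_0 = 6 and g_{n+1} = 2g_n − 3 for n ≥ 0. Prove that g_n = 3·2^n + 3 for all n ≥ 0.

Base case: g_0 = 6, and 3·2^0 + 3 = 3 + 3 = 6.
Assume g_k = 3·2^k + 3 for some k ≥ 0.
Then g_{k+1} = 2g_k − 3 = 2·(3·2^k + 3) − 3 = 6·2^k + 6 − 3 = 3·2^{k+1} + 3.
By induction, g_n = 3·2^n + 3 for all n ≥ 0.

g_n = 3·2^n + 3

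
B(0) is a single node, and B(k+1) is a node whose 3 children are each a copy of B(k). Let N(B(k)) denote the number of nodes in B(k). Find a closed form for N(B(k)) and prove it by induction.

Claim: N(B(k)) = (3^{k+1} − 1)/2.

Base case: N(B(0)) = 1, and (3^{0+1} − 1)/2 = 1.
Assume N(B(m)) = (3^{m+1} − 1)/2.
Then N(B(m+1)) = 1 + 3N(B(m)) = 1 + 3·(3^{m+1} − 1)/2 = 1 + (3^{m+2} − 3)/2 = (2 + 3^{m+2} − 3)/2 = (3^{m+2} − 1)/2.
So the formula holds for m+1, and by induction N(B(k)) = (3^{k+1} − 1)/2 for all k ≥ 0.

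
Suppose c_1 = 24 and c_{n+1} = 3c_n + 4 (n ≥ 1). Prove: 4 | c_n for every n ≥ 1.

Base case: c_1 = 24 = 4·6, so 4 | c_1.
Assume 4 | c_j, so c_j = 4t for some integer t.
Then c_{j+1} = 3c_j + 4 = 3·(4t) + 4 = 4(3t + 1), so 4 | c_{j+1}.
So the property holds for j+1, and by induction 4 | c_n for all n ≥ 1.

4 | c_n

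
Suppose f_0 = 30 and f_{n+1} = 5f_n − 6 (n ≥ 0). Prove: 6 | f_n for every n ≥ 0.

Base case: f_0 = 30 = 6·5, so 6 | f_0.
Assume 6 | f_r, so f_r = 6t for some integer t.
Then f_{r+1} = 5f_r − 6 = 5·(6t) − 6 = 6(5t − 1), so 6 | f_{r+1}.
This completes the inductive step, so 6 | f_n for all n ≥ 0.

6 | f_n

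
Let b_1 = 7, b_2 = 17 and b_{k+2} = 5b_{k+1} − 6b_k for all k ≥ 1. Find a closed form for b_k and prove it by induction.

Claim: b_k = 3^k + 2·2^k.

Base cases: b_1 = 7 and 3^1 + 2·2^1 = 7; b_2 = 17 and 3^2 + 2·2^2 = 17.
Assume b_i = 3^i + 2·2^i for all 1 ≤ i ≤ j, where j ≥ 2.
Then b_{j+1} = 5b_j − 6b_{j−1} = 5·(3^j + 2·2^j) − 6·(3^{j−1} + 2·2^{j−1}) = (5·3 − 6)3^{j−1} + 2·(5·2 − 6)2^{j−1} = 9·3^{j−1} + 8·2^{j−1} = 3^{j+1} + 2·2^{j+1}.
Hence b_k = 3^k + 2·2^k for every k ≥ 1, by strong induction.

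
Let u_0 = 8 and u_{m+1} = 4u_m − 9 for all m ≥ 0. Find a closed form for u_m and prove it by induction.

Claim: u_m = 5·4^m + 3.

Base case: u_0 = 8, and 5·4^0 + 3 = 5 + 3 = 8.
Assume u_k = 5·4^k + 3 for some k ≥ 0.
Then u_{k+1} = 4u_k − 9 = 4·(5·4^k + 3) − 9 = 20·4^k + 12 − 9 = 5·4^{k+1} + 3.
By induction, u_m = 5·4^m + 3 for all m ≥ 0.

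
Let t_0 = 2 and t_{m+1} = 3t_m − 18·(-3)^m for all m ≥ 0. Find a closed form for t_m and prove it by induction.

Claim: t_m = -3^m + 3·(-3)^m.

Base case: t_0 = 2, and -3^0 + 3·(-3)^0 = -1 + 3 = 2.
Assume t_k = -3^k + 3·(-3)^k for some k ≥ 0.
Then t_{k+1} = 3t_k − 18·(-3)^k = 3·(-3^k + 3·(-3)^k) − 18·(-3)^k = -3^{k+1} + 9·(-3)^k − 18·(-3)^k = -3^{k+1} − 9·(-3)^k = -3^{k+1} + 3·(-3)^{k+1}.
So the formula holds for k+1, and by induction t_m = -3^m + 3·(-3)^m for all m ≥ 0.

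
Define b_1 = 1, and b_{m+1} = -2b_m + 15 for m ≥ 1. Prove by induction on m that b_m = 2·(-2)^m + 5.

Base case: b_1 = 1, and 2·(-2)^1 + 5 = -4 + 5 = 1.
Assume b_r = 2·(-2)^r + 5 for some r ≥ 1.
Then b_{r+1} = -2b_r + 15 = -2·(2·(-2)^r + 5) + 15 = -4·(-2)^r − 10 + 15 = 2·(-2)^{r+1} + 5.
This completes the inductive step, so b_m = 2·(-2)^m + 5 for all m ≥ 1.

b_m = 2·(-2)^m + 5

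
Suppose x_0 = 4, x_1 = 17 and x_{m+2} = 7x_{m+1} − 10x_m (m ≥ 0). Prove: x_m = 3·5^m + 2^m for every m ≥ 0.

Base cases: x_0 = 4 and 3·5^0 + 2^0 = 4; x_1 = 17 and 3·5^1 + 2^1 = 17.
Assume x_j = 3·5^j + 2^j for all 0 ≤ j ≤ r, where r ≥ 1.
Then x_{r+1} = 7x_r − 10x_{r−1} = 7·(3·5^r + 2^r) − 10·(3·5^{r−1} + 2^{r−1}) = 3·(7·5 − 10)5^{r−1} + (7·2 − 10)2^{r−1} = 75·5^{r−1} + 4·2^{r−1} = 3·5^{r+1} + 2^{r+1}.
So the formula holds for r+1, and by strong induction x_m = 3·5^m + 2^m for all m ≥ 0.

x_m = 3·5^m + 2^m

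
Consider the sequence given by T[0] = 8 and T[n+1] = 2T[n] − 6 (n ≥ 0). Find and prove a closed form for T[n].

Claim: T[n] = 2^{n+1} + 6.

Base case: T[0] = 8, and 2^{0+1} + 6 = 2 + 6 = 8.
Assume T[m] = 2^{m+1} + 6 for some m ≥ 0.
Then T[m+1] = 2T[m] − 6 = 2·(2^{m+1} + 6) − 6 = 2^{m+2} + 12 − 6 = 2^{m+2} + 6.
Hence T[n] = 2^{n+1} + 6 for every n ≥ 0, by induction.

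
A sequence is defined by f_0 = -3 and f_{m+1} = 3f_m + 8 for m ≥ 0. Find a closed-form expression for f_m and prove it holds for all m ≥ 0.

Claim: f_m = 3^m − 4.

Base case: f_0 = -3, and 3^0 − 4 = 1 − 4 = -3.
Assume f_r = 3^r − 4 for some r ≥ 0.
Then f_{r+1} = 3f_r + 8 = 3·(3^r − 4) + 8 = 3^{r+1} − 12 + 8 = 3^{r+1} − 4.
This completes the inductive step, so f_m = 3^m − 4 for all m ≥ 0.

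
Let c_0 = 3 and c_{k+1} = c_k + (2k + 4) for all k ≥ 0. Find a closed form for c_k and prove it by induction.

Claim: c_k = k^2 + 3k + 3.

Base case: c_0 = 3, and 0^2 + 3·0 + 3 = 3.
Assume c_m = m^2 + 3m + 3.
Then c_{m+1} = c_m + (2m + 4) = (m^2 + 3m + 3) + (2m + 4) = m^2 + 5m + 7,
and (m+1)^2 + 3·(m+1) + 3 = m^2 + 5m + 7.
Hence c_k = k^2 + 3k + 3 for every k ≥ 0, by induction.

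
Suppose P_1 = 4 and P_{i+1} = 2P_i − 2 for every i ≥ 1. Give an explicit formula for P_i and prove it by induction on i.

Claim: P_i = 2^i + 2.

Base case: P_1 = 4, and 2^1 + 2 = 2 + 2 = 4.
Assume P_j = 2^j + 2 for some j ≥ 1.
Then P_{j+1} = 2P_j − 2 = 2·(2^j + 2) − 2 = 2^{j+1} + 4 − 2 = 2^{j+1} + 2.
This completes the inductive step, so P_i = 2^i + 2 for all i ≥ 1.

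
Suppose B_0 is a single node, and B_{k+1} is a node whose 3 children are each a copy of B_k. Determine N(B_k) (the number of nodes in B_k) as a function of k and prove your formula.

Claim: N(B_k) = (3^{k+1} − 1)/2.

Base case: N(B_0) = 1, and (3^{0+1} − 1)/2 = 1.
Assume N(B_j) = (3^{j+1} − 1)/2.
Then N(B_{j+1}) = 1 + 3N(B_j) = 1 + 3·(3^{j+1} − 1)/2 = 1 + (3^{j+2} − 3)/2 = (2 + 3^{j+2} − 3)/2 = (3^{j+2} − 1)/2.
By induction, N(B_k) = (3^{k+1} − 1)/2 for all k ≥ 0.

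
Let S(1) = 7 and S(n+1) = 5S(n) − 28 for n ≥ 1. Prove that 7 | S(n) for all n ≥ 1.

Base case: S(1) = 7 = 7·1, so 7 | S(1).
Assume 7 | S(r), so S(r) = 7t for some integer t.
Then S(r+1) = 5S(r) − 28 = 5·(7t) − 28 = 7(5t − 4), so 7 | S(r+1).
By induction, 7 | S(n) for all n ≥ 1.

7 | S(n)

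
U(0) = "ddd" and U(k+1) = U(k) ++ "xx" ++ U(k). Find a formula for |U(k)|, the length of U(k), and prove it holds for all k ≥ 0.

Claim: |U(k)| = 5·2^k − 2.

Base case: |U(0)| = 3, and 5·2^0 − 2 = 3.
Assume |U(r)| = 5·2^r − 2.
Then |U(r+1)| = |U(r)| + 2 + |U(r)| = 2|U(r)| + 2 = 2(5·2^r − 2) + 2 = 5·2^{r+1} − 4 + 2 = 5·2^{r+1} − 2.
This completes the inductive step, so |U(k)| = 5·2^k − 2 for all k ≥ 0.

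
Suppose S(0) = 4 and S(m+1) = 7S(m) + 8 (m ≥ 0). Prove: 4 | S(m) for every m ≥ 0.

Base case: S(0) = 4 = 4·1, so 4 | S(0).
Assume 4 | S(r), so S(r) = 4t for some integer t.
Then S(r+1) = 7S(r) + 8 = 7·(4t) + 8 = 4(7t + 2), so 4 | S(r+1).
So the property holds for r+1, and by induction 4 | S(m) for all m ≥ 0.

4 | S(m)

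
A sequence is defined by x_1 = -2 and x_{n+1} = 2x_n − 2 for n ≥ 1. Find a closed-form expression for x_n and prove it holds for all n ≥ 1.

Claim: x_n = -2^{n+1} + 2.

Base case: x_1 = -2, and -2^{1+1} + 2 = -4 + 2 = -2.
Assume x_k = -2^{k+1} + 2 for some k ≥ 1.
Then x_{k+1} = 2x_k − 2 = 2·(-2^{k+1} + 2) − 2 = -2^{k+2} + 4 − 2 = -2^{k+2} + 2.
By induction, x_n = -2^{n+1} + 2 for all n ≥ 1.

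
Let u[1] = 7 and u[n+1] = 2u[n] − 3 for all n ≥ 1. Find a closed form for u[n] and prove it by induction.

Claim: u[n] = 2^{n+1} + 3.

Base case: u[1] = 7, and 2^{1+1} + 3 = 4 + 3 = 7.
Assume u[r] = 2^{r+1} + 3 for some r ≥ 1.
Then u[r+1] = 2u[r] − 3 = 2·(2^{r+1} + 3) − 3 = 2^{r+2} + 6 − 3 = 2^{r+2} + 3.
Hence u[n] = 2^{n+1} + 3 for every n ≥ 1, by induction.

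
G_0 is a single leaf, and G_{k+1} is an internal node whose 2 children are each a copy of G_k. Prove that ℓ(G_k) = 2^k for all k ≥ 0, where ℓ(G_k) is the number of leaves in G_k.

Base case: ℓ(G_0) = 1, and 2^0 = 1.
Assume ℓ(G_m) = 2^m.
Then ℓ(G_{m+1}) = 2·ℓ(G_m) = 2·2^m = 2^{m+1}.
So the formula holds for m+1, and by induction ℓ(G_k) = 2^k for all k ≥ 0.

ℓ(G_k) = 2^k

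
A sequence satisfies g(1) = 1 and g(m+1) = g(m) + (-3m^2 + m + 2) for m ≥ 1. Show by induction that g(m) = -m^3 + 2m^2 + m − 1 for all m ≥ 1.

Base case: g(1) = 1, and -1^3 + 2·1^2 + 1 − 1 = 1.
Assume g(r) = -r^3 + 2r^2 + r − 1.
Then g(r+1) = g(r) + (-3r^2 + r + 2) = (-r^3 + 2r^2 + r − 1) + (-3r^2 + r + 2) = -r^3 − r^2 + 2r + 1,
and -(r+1)^3 + 2·(r+1)^2 + (r+1) − 1 = -r^3 − r^2 + 2r + 1.
By induction, g(m) = -m^3 + 2m^2 + m − 1 for all m ≥ 1.

g(m) = -m^3 + 2m^2 + m − 1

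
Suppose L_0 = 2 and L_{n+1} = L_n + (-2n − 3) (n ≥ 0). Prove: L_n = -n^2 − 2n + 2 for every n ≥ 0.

Base case: L_0 = 2, and -0^2 − 2·0 + 2 = 2.
Assume L_m = -m^2 − 2m + 2.
Then L_{m+1} = L_m + (-2m − 3) = (-m^2 − 2m + 2) + (-2m − 3) = -m^2 − 4m − 1,
and -(m+1)^2 − 2·(m+1) + 2 = -m^2 − 4m − 1.
By induction, L_n = -n^2 − 2n + 2 for all n ≥ 0.

L_n = -n^2 − 2n + 2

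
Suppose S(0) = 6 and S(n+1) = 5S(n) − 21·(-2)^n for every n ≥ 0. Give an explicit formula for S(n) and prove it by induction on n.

Claim: S(n) = 3·5^n + 3·(-2)^n.

Base case: S(0) = 6, and 3·5^0 + 3·(-2)^0 = 3 + 3 = 6.
Assume S(m) = 3·5^m + 3·(-2)^m for some m ≥ 0.
Then S(m+1) = 5S(m) − 21·(-2)^m = 5·(3·5^m + 3·(-2)^m) − 21·(-2)^m = 3·5^{m+1} + 15·(-2)^m − 21·(-2)^m = 3·5^{m+1} − 6·(-2)^m = 3·5^{m+1} + 3·(-2)^{m+1}.
Hence S(n) = 3·5^n + 3·(-2)^n for every n ≥ 0, by induction.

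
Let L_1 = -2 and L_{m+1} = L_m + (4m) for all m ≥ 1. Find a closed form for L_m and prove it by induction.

Claim: L_m = 2m^2 − 2m − 2.

Base case: L_1 = -2, and 2·1^2 − 2·1 − 2 = -2.
Assume L_j = 2j^2 − 2j − 2.
Then L_{j+1} = L_j + (4j) = (2j^2 − 2j − 2) + (4j) = 2j^2 + 2j − 2,
and 2·(j+1)^2 − 2·(j+1) − 2 = 2j^2 + 2j − 2.
This completes the inductive step, so L_m = 2m^2 − 2m − 2 for all m ≥ 1.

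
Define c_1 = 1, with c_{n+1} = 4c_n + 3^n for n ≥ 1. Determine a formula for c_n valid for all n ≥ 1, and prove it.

Claim: c_n = 4^n − 3^n.

Base case: c_1 = 1, and 4^1 − 3^1 = 4 − 3 = 1.
Assume c_k = 4^k − 3^k for some k ≥ 1.
Then c_{k+1} = 4c_k + 3^k = 4·(4^k − 3^k) + 3^k = 4^{k+1} − 4·3^k + 3^k = 4^{k+1} − 3·3^k = 4^{k+1} − 3^{k+1}.
This completes the inductive step, so c_n = 4^n − 3^n for all n ≥ 1.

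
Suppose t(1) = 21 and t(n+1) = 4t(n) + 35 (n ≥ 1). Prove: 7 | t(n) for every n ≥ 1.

Base case: t(1) = 21 = 7·3, so 7 | t(1).
Assume 7 | t(m), so t(m) = 7s for some integer s.
Then t(m+1) = 4t(m) + 35 = 4·(7s) + 35 = 7(4s + 5), so 7 | t(m+1).
So the property holds for m+1, and by induction 7 | t(n) for all n ≥ 1.

7 | t(n)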